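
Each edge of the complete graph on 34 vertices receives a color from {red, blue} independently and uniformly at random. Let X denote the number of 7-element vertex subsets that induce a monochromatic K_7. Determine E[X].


Let X = Σ_S X_S over the C(34, 7) = 5379616 subsets S of size 7, where X_S = 1 if the K_7 on S is monochromatic.
For a fixed S, the K_7 on S has C(7, 2) = 21 edges. P[all 21 edges red] = (1/2)^21, and likewise for blue, so P[monochromatic] = 2·(1/2)^21 = 2^{1 − 21} = 1/1048576.
By linearity: E[X] = C(34, 7) · 2^{1 − 21} = 5379616 · 1/1048576 = 168113/32768.
Numerically: E[X] ≈ 5.130.

E[X] = C(34,7)·2^(1−C(7,2)) = 168113/32768 ≈ 5.130.


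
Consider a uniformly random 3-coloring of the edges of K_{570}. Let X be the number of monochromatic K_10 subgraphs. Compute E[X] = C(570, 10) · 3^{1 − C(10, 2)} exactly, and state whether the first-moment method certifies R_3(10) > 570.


E[X] = C(570, 10) · 3^{1 − 45} = 921524823451961408691 · 3^{−44} = 921524823451961408691/984770902183611232881.
As a reduced fraction: E[X] = 34130549016739311433/36472996377170786403 ≈ 0.9357758.
Is E[X] < 1? YES.
Since E[X] < 1, there exists a 3-coloring of K_{570} with no monochromatic K_10; hence R_3(10) > 570.

E[X] = 34130549016739311433/36472996377170786403 ≈ 0.9357758; E[X] < 1, so R_3(10) > 570.


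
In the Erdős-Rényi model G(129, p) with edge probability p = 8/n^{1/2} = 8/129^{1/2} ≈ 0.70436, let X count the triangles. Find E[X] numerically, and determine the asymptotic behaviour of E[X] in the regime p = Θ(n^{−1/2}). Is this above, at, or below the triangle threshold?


Number of potential triangles: C(129, 3) = 349504.
Each occurs with probability p³ ≈ (0.70436)³ ≈ 3.4945028e-01.
By linearity: E[X] = C(129, 3)·p³ ≈ 349504 · 3.4945028e-01 ≈ 122134.27143.
Since α = 1/2 < 1, p = c/n^{1/2} ≫ 1/n is above the triangle threshold p ~ 1/n. Asymptotically E[X] ~ (c³/6)·n^{3(1−α)} = (8³/6)·n^{1.5} → ∞; triangles are abundant w.h.p.

E[X] ≈ 122134.27143; in regime p = Θ(1/n^{1/2}) E[X] diverges (above the triangle threshold p ~ 1/n).


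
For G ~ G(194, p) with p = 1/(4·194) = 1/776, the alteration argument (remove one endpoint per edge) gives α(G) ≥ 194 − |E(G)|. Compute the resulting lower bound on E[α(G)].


E[|E(G)|] = C(194, 2)·p = 18721 · (1/776) = 193/8.
E[α(G)] ≥ n − E[|E(G)|] = 194 − 193/8 = 1359/8.
Numerically: ≈ 169.87500.
(This is only a lower bound; the true E[α(G)] may be larger.)

E[α(G)] ≥ 1359/8 ≈ 169.87500.


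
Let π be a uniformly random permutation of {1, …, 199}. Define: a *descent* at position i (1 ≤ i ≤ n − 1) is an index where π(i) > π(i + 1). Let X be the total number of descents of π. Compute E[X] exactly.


Write X = Σ X_I over i = 1, …, 198, with X_I the indicator of one descent.
There are 198 indicators.
For each fixed i, the pair (π(i), π(i+1)) is a uniformly random ordered pair of distinct values from {1, …, 199}; by symmetry P[π(i) > π(i+1)] = 1/2.
By linearity: E[X] = 198 · (1/2) = (199 − 1) · (1/2) = 99 ≈ 99.0000.

E[X] = 99 = 99.0000.


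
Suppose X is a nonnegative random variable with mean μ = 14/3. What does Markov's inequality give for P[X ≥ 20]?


μ = E[X] = 14/3, a = 20.
Markov: P[X ≥ 20] ≤ μ/a = (14/3)/20 = 7/30.
Numerically: ≈ 0.2333.
(Since a = 20 > μ = 4.6667, the bound 7/30 is < 1 and informative.)

P[X ≥ 20] ≤ 7/30 ≈ 0.2333.


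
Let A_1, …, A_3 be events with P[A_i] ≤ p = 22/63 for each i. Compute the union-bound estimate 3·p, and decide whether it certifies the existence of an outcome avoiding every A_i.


Union bound: P[∪_{i=1}^{3} A_i] ≤ Σ_i P[A_i] ≤ 3·p = 3·(22/63) = 22/21.
Numerically: 22/21 ≈ 1.048.
Is 22/21 < 1? NO.
Since the bound 22/21 is ≥ 1, the union bound is uninformative here; it does NOT by itself certify existence.

3·p = 22/21 ≈ 1.048; existence NOT certified by the union bound.


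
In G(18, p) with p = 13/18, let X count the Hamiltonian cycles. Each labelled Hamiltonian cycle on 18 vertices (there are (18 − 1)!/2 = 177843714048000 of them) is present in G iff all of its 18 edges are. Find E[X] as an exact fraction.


K_18 has (18 − 1)!/2 = 177843714048000 labelled Hamiltonian cycles.
For each such Hamiltonian cycle H, let X_H = 1 if all 18 edges of H are present in G. Then P[X_H = 1] = p^{18} = (13/18)^{18} = 112455406951957393129/39346408075296537575424.
Summing the indicators: E[X] = Σ_H E[X_H] = 177843714048000 · p^{18} = 177843714048000 · 112455406951957393129/39346408075296537575424 = 1674446952588776589016668875/3294258113514384.
Numerically: E[X] ≈ 5.08e+11.

E[X] = 177843714048000 · (13/18)^{18} = 1674446952588776589016668875/3294258113514384 ≈ 5.08e+11.


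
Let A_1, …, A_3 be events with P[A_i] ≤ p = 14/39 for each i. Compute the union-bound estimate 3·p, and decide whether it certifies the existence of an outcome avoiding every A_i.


Union bound: P[∪_{i=1}^{3} A_i] ≤ Σ_i P[A_i] ≤ 3·p = 3·(14/39) = 14/13.
Numerically: 14/13 ≈ 1.076923.
Is 14/13 < 1? NO.
Since the bound 14/13 is ≥ 1, the union bound is uninformative here; it does NOT by itself certify existence.

3·p = 14/13 ≈ 1.076923; existence NOT certified by the union bound.


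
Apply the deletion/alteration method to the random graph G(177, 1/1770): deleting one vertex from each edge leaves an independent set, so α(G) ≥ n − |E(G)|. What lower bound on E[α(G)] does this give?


E[|E(G)|] = C(177, 2)·p = 15576 · (1/1770) = 44/5.
E[α(G)] ≥ n − E[|E(G)|] = 177 − 44/5 = 841/5.
Numerically: ≈ 168.20000.
(This is only a lower bound; the true E[α(G)] may be larger.)

E[α(G)] ≥ 841/5 ≈ 168.20000.


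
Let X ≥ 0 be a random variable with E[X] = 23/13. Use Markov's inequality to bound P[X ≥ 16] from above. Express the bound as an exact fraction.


μ = E[X] = 23/13, a = 16.
Markov: P[X ≥ 16] ≤ μ/a = (23/13)/16 = 23/208.
Numerically: ≈ 0.11058.
(Since a = 16 > μ = 1.76923, the bound 23/208 is < 1 and informative.)

P[X ≥ 16] ≤ 23/208 ≈ 0.11058.


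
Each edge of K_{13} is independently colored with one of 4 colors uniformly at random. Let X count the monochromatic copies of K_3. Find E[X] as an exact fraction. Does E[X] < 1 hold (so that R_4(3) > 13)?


E[X] = C(13, 3) · 4^{1 − 3} = 286 · 4^{−2} = 286/16.
As a reduced fraction: E[X] = 143/8 ≈ 17.875000.
Is E[X] < 1? NO.
Since E[X] ≥ 1, the first-moment bound is inconclusive at n = 13; it does NOT by itself certify R_4(3) > 13.

E[X] = 143/8 ≈ 17.875000; E[X] ≥ 1; first-moment method inconclusive here.


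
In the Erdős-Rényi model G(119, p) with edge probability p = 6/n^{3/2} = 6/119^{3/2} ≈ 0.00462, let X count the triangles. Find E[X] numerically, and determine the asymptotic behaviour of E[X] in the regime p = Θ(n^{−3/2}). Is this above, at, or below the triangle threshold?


Number of potential triangles: C(119, 3) = 273819.
Each occurs with probability p³ ≈ (0.00462)³ ≈ 9.87398e-08.
By linearity: E[X] = C(119, 3)·p³ ≈ 273819 · 9.87398e-08 ≈ 0.027.
Since α = 3/2 > 1, p = c/n^{3/2} = o(1/n) is below the triangle threshold p ~ 1/n. Asymptotically E[X] ~ (c³/6)·n^{3(1−α)} = (6³/6)·n^{-1.5} → 0, so by Markov's inequality G has no triangles w.h.p.

E[X] ≈ 0.027; in regime p = Θ(1/n^{3/2}) E[X] tends to 0 (below the triangle threshold p ~ 1/n).


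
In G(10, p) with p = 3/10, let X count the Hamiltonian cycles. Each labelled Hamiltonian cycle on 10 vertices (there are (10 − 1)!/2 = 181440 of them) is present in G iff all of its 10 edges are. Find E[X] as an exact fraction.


K_10 has (10 − 1)!/2 = 181440 labelled Hamiltonian cycles.
For each such Hamiltonian cycle H, let X_H = 1 if all 10 edges of H are present in G. Then P[X_H = 1] = p^{10} = (3/10)^{10} = 59049/10000000000.
By linearity: E[X] = Σ_H E[X_H] = 181440 · p^{10} = 181440 · 59049/10000000000 = 33480783/31250000.
Numerically: E[X] ≈ 1.071.

E[X] = 181440 · (3/10)^{10} = 33480783/31250000 ≈ 1.071.


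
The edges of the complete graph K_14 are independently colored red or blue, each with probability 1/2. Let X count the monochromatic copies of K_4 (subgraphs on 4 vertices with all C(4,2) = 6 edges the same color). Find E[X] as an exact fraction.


Let X = Σ_S X_S over the C(14, 4) = 1001 subsets S of size 4, where X_S = 1 if the K_4 on S is monochromatic.
For a fixed S, the K_4 on S has C(4, 2) = 6 edges. P[all 6 edges red] = (1/2)^6, and likewise for blue, so P[monochromatic] = 2·(1/2)^6 = 2^{1 − 6} = 1/32.
Summing: E[X] = C(14, 4) · 2^{1 − 6} = 1001 · 1/32 = 1001/32.
Numerically: E[X] ≈ 31.28125.

E[X] = C(14,4)·2^(1−C(4,2)) = 1001/32 ≈ 31.28125.


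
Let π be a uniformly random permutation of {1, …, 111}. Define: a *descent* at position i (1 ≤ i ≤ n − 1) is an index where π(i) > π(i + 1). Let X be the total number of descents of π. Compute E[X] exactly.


Write X = Σ X_I over i = 1, …, 110, with X_I the indicator of one descent.
There are 110 indicators.
For each fixed i, the pair (π(i), π(i+1)) is a uniformly random ordered pair of distinct values from {1, …, 111}; by symmetry P[π(i) > π(i+1)] = 1/2.
By linearity: E[X] = 110 · (1/2) = (111 − 1) · (1/2) = 55 ≈ 55.0000.

E[X] = 55 = 55.0000.


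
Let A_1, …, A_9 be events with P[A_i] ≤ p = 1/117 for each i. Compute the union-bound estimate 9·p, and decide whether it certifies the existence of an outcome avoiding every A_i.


Union bound: P[∪_{i=1}^{9} A_i] ≤ Σ_i P[A_i] ≤ 9·p = 9·(1/117) = 1/13.
Numerically: 1/13 ≈ 0.0769.
Is 1/13 < 1? YES.
Since P[∪ A_i] ≤ 1/13 < 1, the complement has P[∩ A_i^c] ≥ 1 − 1/13 = 12/13 > 0, so some outcome avoids every A_i.

9·p = 1/13 ≈ 0.0769; existence CERTIFIED by the union bound.


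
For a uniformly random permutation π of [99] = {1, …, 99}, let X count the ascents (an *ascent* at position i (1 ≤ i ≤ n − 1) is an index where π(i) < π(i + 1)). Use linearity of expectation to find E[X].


Write X = Σ X_I over i = 1, …, 98, with X_I the indicator of one ascent.
There are 98 indicators.
For each fixed i, the pair (π(i), π(i+1)) is a uniformly random ordered pair of distinct values from {1, …, 99}; by symmetry P[π(i) < π(i+1)] = 1/2.
By linearity: E[X] = 98 · (1/2) = (99 − 1) · (1/2) = 49 ≈ 49.000000.

E[X] = 49 = 49.000000.


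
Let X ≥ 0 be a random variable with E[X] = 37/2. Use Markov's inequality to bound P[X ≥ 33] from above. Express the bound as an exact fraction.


μ = E[X] = 37/2, a = 33.
Markov: P[X ≥ 33] ≤ μ/a = (37/2)/33 = 37/66.
Numerically: ≈ 0.561.
(Since a = 33 > μ = 18.500, the bound 37/66 is < 1 and informative.)

P[X ≥ 33] ≤ 37/66 ≈ 0.561.


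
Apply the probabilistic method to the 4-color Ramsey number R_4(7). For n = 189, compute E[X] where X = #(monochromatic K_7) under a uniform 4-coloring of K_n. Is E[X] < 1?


E[X] = C(189, 7) · 4^{1 − 21} = 1527510868092 · 4^{−20} = 1527510868092/1099511627776.
As a reduced fraction: E[X] = 381877717023/274877906944 ≈ 1.3893.
Is E[X] < 1? NO.
Since E[X] ≥ 1, the first-moment bound is inconclusive at n = 189; it does NOT by itself certify R_4(7) > 189.

E[X] = 381877717023/274877906944 ≈ 1.3893; E[X] ≥ 1; first-moment method inconclusive here.


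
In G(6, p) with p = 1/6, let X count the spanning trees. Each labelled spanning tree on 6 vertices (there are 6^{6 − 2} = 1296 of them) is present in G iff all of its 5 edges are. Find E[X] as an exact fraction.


K_6 has 6^{6 − 2} = 1296 labelled spanning trees.
For each such spanning tree H, let X_H = 1 if all 5 edges of H are present in G. Then P[X_H = 1] = p^{5} = (1/6)^{5} = 1/7776.
Summing the indicators: E[X] = Σ_H E[X_H] = 1296 · p^{5} = 1296 · 1/7776 = 1/6.
Numerically: E[X] ≈ 0.1667.

E[X] = 1296 · (1/6)^{5} = 1/6 ≈ 0.1667.


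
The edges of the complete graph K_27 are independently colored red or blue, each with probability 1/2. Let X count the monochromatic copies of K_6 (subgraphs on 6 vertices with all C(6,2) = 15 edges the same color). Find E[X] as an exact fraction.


Let X = Σ_S X_S over the C(27, 6) = 296010 subsets S of size 6, where X_S = 1 if the K_6 on S is monochromatic.
For a fixed S, the K_6 on S has C(6, 2) = 15 edges. P[all 15 edges red] = (1/2)^15, and likewise for blue, so P[monochromatic] = 2·(1/2)^15 = 2^{1 − 15} = 1/16384.
By linearity of expectation: E[X] = C(27, 6) · 2^{1 − 15} = 296010 · 1/16384 = 148005/8192.
Numerically: E[X] ≈ 18.06702.

E[X] = C(27,6)·2^(1−C(6,2)) = 148005/8192 ≈ 18.06702.


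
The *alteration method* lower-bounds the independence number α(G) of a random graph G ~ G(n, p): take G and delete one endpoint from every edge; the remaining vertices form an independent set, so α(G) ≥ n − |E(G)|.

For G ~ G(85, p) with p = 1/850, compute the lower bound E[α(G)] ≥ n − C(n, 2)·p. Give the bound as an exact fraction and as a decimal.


E[|E(G)|] = C(85, 2)·p = 3570 · (1/850) = 21/5.
E[α(G)] ≥ n − E[|E(G)|] = 85 − 21/5 = 404/5.
Numerically: ≈ 80.8000.
(This is only a lower bound; the true E[α(G)] may be larger.)

E[α(G)] ≥ 404/5 ≈ 80.8000.


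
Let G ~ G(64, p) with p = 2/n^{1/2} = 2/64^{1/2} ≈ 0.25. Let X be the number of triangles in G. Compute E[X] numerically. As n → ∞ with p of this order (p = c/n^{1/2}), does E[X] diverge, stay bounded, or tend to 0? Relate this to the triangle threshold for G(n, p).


Number of potential triangles: C(64, 3) = 41664.
Each occurs with probability p³ ≈ (0.25)³ ≈ 1.562500e-02.
By linearity: E[X] = C(64, 3)·p³ ≈ 41664 · 1.562500e-02 ≈ 651.0000.
Since α = 1/2 < 1, p = c/n^{1/2} ≫ 1/n is above the triangle threshold p ~ 1/n. Asymptotically E[X] ~ (c³/6)·n^{3(1−α)} = (2³/6)·n^{1.5} → ∞; triangles are abundant w.h.p.

E[X] ≈ 651.0000; in regime p = Θ(1/n^{1/2}) E[X] diverges (above the triangle threshold p ~ 1/n).


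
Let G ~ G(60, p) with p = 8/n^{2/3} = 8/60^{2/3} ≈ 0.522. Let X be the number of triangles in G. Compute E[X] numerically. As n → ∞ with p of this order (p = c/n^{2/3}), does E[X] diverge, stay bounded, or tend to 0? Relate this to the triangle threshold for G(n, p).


Number of potential triangles: C(60, 3) = 34220.
Each occurs with probability p³ ≈ (0.522)³ ≈ 1.422222e-01.
By linearity: E[X] = C(60, 3)·p³ ≈ 34220 · 1.422222e-01 ≈ 4866.8444.
Since α = 2/3 < 1, p = c/n^{2/3} ≫ 1/n is above the triangle threshold p ~ 1/n. Asymptotically E[X] ~ (c³/6)·n^{3(1−α)} = (8³/6)·n^{1} → ∞; triangles are abundant w.h.p.

E[X] ≈ 4866.8444; in regime p = Θ(1/n^{2/3}) E[X] diverges (above the triangle threshold p ~ 1/n).


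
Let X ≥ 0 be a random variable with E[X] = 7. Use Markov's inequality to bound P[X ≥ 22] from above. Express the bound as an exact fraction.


μ = E[X] = 7, a = 22.
Markov: P[X ≥ 22] ≤ μ/a = (7)/22 = 7/22.
Numerically: ≈ 0.318182.
(Since a = 22 > μ = 7.000000, the bound 7/22 is < 1 and informative.)

P[X ≥ 22] ≤ 7/22 ≈ 0.318182.


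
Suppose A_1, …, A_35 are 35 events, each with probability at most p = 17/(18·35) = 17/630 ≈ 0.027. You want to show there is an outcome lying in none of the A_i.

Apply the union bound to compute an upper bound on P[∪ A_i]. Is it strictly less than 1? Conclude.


Union bound: P[∪_{i=1}^{35} A_i] ≤ Σ_i P[A_i] ≤ 35·p = 35·(17/630) = 17/18.
Numerically: 17/18 ≈ 0.944.
Is 17/18 < 1? YES.
Since P[∪ A_i] ≤ 17/18 < 1, the complement has P[∩ A_i^c] ≥ 1 − 17/18 = 1/18 > 0, so some outcome avoids every A_i.

35·p = 17/18 ≈ 0.944; existence CERTIFIED by the union bound.


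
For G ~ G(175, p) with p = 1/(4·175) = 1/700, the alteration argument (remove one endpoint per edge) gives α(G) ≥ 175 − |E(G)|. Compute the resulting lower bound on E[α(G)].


E[|E(G)|] = C(175, 2)·p = 15225 · (1/700) = 87/4.
E[α(G)] ≥ n − E[|E(G)|] = 175 − 87/4 = 613/4.
Numerically: ≈ 153.2500.
(This is only a lower bound; the true E[α(G)] may be larger.)

E[α(G)] ≥ 613/4 ≈ 153.2500.


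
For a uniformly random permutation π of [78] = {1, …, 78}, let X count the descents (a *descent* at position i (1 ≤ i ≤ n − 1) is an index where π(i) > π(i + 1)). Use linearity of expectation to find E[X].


Write X = Σ X_I over i = 1, …, 77, with X_I the indicator of one descent.
There are 77 indicators.
For each fixed i, the pair (π(i), π(i+1)) is a uniformly random ordered pair of distinct values from {1, …, 78}; by symmetry P[π(i) > π(i+1)] = 1/2.
By linearity: E[X] = 77 · (1/2) = (78 − 1) · (1/2) = 77/2 ≈ 38.500000.

E[X] = 77/2 = 38.500000.


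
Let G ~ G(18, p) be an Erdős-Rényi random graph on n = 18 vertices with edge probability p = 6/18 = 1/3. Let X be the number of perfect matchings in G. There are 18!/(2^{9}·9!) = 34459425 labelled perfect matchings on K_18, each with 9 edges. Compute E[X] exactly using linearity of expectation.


K_18 has 18!/(2^{9}·9!) = 34459425 labelled perfect matchings.
For each such perfect matching H, let X_H = 1 if all 9 edges of H are present in G. Then P[X_H = 1] = p^{9} = (1/3)^{9} = 1/19683.
Summing the indicators: E[X] = Σ_H E[X_H] = 34459425 · p^{9} = 34459425 · 1/19683 = 425425/243.
Numerically: E[X] ≈ 1750.72.

E[X] = 34459425 · (1/3)^{9} = 425425/243 ≈ 1750.72.


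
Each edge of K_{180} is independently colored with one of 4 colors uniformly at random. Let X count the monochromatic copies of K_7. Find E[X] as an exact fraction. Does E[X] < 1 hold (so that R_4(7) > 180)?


E[X] = C(180, 7) · 4^{1 − 21} = 1079414463600 · 4^{−20} = 1079414463600/1099511627776.
As a reduced fraction: E[X] = 67463403975/68719476736 ≈ 0.98172.
Is E[X] < 1? YES.
Since E[X] < 1, there exists a 4-coloring of K_{180} with no monochromatic K_7; hence R_4(7) > 180.

E[X] = 67463403975/68719476736 ≈ 0.98172; E[X] < 1, so R_4(7) > 180.


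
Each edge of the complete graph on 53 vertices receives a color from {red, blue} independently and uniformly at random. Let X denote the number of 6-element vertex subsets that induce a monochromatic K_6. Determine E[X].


Let X = Σ_S X_S over the C(53, 6) = 22957480 subsets S of size 6, where X_S = 1 if the K_6 on S is monochromatic.
For a fixed S, the K_6 on S has C(6, 2) = 15 edges. P[all 15 edges red] = (1/2)^15, and likewise for blue, so P[monochromatic] = 2·(1/2)^15 = 2^{1 − 15} = 1/16384.
By linearity: E[X] = C(53, 6) · 2^{1 − 15} = 22957480 · 1/16384 = 2869685/2048.
Numerically: E[X] ≈ 1401.213379.

E[X] = C(53,6)·2^(1−C(6,2)) = 2869685/2048 ≈ 1401.213379.


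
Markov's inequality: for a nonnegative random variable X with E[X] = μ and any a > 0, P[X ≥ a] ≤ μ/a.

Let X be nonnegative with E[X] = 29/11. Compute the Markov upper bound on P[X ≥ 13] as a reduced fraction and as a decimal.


μ = E[X] = 29/11, a = 13.
Markov: P[X ≥ 13] ≤ μ/a = (29/11)/13 = 29/143.
Numerically: ≈ 0.203.
(Since a = 13 > μ = 2.636, the bound 29/143 is < 1 and informative.)

P[X ≥ 13] ≤ 29/143 ≈ 0.203.


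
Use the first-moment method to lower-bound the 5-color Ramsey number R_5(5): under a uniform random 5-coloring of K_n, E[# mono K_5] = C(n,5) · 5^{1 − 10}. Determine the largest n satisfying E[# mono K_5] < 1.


We need C(n, 5) · 5^{1 − 10} < 1, i.e. C(n, 5) < 5^{10 − 1} = 1953125.
Check values of n near the boundary:
  n = 45: C(45, 5) = 1221759; 1221759 < 1953125? YES
  n = 46: C(46, 5) = 1370754; 1370754 < 1953125? YES
  n = 47: C(47, 5) = 1533939; 1533939 < 1953125? YES
  n = 48: C(48, 5) = 1712304; 1712304 < 1953125? YES
  n = 49: C(49, 5) = 1906884; 1906884 < 1953125? YES
  n = 50: C(50, 5) = 2118760; 2118760 < 1953125? NO
  n = 51: C(51, 5) = 2349060; 2349060 < 1953125? NO
The largest n with C(n, 5) < 1953125 is n = 49 (where E[X] = 1906884/1953125 ≈ 0.976). Hence R_5(5) > 49, i.e. R_5(5) ≥ 50.

Largest n = 49; hence R_5(5) > 49.


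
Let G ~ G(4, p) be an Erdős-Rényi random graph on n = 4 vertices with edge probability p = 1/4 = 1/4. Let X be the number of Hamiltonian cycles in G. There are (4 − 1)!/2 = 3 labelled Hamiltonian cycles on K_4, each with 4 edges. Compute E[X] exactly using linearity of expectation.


K_4 has (4 − 1)!/2 = 3 labelled Hamiltonian cycles.
For each such Hamiltonian cycle H, let X_H = 1 if all 4 edges of H are present in G. Then P[X_H = 1] = p^{4} = (1/4)^{4} = 1/256.
Summing the indicators: E[X] = Σ_H E[X_H] = 3 · p^{4} = 3 · 1/256 = 3/256.
Numerically: E[X] ≈ 0.01172.

E[X] = 3 · (1/4)^{4} = 3/256 ≈ 0.01172.


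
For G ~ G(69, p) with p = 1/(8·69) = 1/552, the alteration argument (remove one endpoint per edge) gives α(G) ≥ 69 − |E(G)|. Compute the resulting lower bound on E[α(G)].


E[|E(G)|] = C(69, 2)·p = 2346 · (1/552) = 17/4.
E[α(G)] ≥ n − E[|E(G)|] = 69 − 17/4 = 259/4.
Numerically: ≈ 64.750.
(This is only a lower bound; the true E[α(G)] may be larger.)

E[α(G)] ≥ 259/4 ≈ 64.750.


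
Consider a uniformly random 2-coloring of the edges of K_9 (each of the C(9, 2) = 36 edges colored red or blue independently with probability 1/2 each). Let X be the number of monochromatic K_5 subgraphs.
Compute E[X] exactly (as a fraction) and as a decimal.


Let X = Σ_S X_S over the C(9, 5) = 126 subsets S of size 5, where X_S = 1 if the K_5 on S is monochromatic.
For a fixed S, the K_5 on S has C(5, 2) = 10 edges. P[all 10 edges red] = (1/2)^10, and likewise for blue, so P[monochromatic] = 2·(1/2)^10 = 2^{1 − 10} = 1/512.
Summing: E[X] = C(9, 5) · 2^{1 − 10} = 126 · 1/512 = 63/256.
Numerically: E[X] ≈ 0.2461.

E[X] = C(9,5)·2^(1−C(5,2)) = 63/256 ≈ 0.2461.


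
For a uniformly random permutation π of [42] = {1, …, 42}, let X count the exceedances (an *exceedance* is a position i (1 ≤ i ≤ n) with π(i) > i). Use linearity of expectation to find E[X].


Write X = Σ_{i=1}^{42} X_i, where X_i = 1_{π(i) > i}.
For each fixed i, π(i) is uniform over {1, …, 42} (marginal of a uniform permutation), so P[π(i) > i] = (n − i)/n. Summing: Σ_{i=1}^{42} (n − i)/n = (0 + 1 + … + 41)/42 = 42(42 − 1)/(2·42) = (42 − 1)/2.
Hence E[X] = Σ_{i=1}^{42} (42 − i)/42 = 41/2 ≈ 20.5000.

E[X] = 41/2 = 20.5000.


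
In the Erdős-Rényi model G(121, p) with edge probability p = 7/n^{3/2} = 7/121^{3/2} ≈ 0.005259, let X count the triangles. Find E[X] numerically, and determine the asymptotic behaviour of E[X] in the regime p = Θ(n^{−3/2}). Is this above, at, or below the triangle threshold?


Number of potential triangles: C(121, 3) = 287980.
Each occurs with probability p³ ≈ (0.005259)³ ≈ 1.454655e-07.
By linearity: E[X] = C(121, 3)·p³ ≈ 287980 · 1.454655e-07 ≈ 0.0419.
Since α = 3/2 > 1, p = c/n^{3/2} = o(1/n) is below the triangle threshold p ~ 1/n. Asymptotically E[X] ~ (c³/6)·n^{3(1−α)} = (7³/6)·n^{-1.5} → 0, so by Markov's inequality G has no triangles w.h.p.

E[X] ≈ 0.0419; in regime p = Θ(1/n^{3/2}) E[X] tends to 0 (below the triangle threshold p ~ 1/n).


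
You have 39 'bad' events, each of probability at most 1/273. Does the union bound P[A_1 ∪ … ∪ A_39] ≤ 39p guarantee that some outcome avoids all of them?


Union bound: P[∪_{i=1}^{39} A_i] ≤ Σ_i P[A_i] ≤ 39·p = 39·(1/273) = 1/7.
Numerically: 1/7 ≈ 0.143.
Is 1/7 < 1? YES.
Since P[∪ A_i] ≤ 1/7 < 1, the complement has P[∩ A_i^c] ≥ 1 − 1/7 = 6/7 > 0, so some outcome avoids every A_i.

39·p = 1/7 ≈ 0.143; existence CERTIFIED by the union bound.


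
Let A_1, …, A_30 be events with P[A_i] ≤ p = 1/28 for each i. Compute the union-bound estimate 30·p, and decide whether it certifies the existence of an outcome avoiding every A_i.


Union bound: P[∪_{i=1}^{30} A_i] ≤ Σ_i P[A_i] ≤ 30·p = 30·(1/28) = 15/14.
Numerically: 15/14 ≈ 1.07143.
Is 15/14 < 1? NO.
Since the bound 15/14 is ≥ 1, the union bound is uninformative here; it does NOT by itself certify existence.

30·p = 15/14 ≈ 1.07143; existence NOT certified by the union bound.


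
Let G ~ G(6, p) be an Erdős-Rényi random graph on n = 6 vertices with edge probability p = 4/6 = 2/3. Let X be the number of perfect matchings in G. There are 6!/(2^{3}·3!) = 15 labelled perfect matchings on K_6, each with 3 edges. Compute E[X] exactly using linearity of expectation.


K_6 has 6!/(2^{3}·3!) = 15 labelled perfect matchings.
For each such perfect matching H, let X_H = 1 if all 3 edges of H are present in G. Then P[X_H = 1] = p^{3} = (2/3)^{3} = 8/27.
By linearity: E[X] = Σ_H E[X_H] = 15 · p^{3} = 15 · 8/27 = 40/9.
Numerically: E[X] ≈ 4.4444.

E[X] = 15 · (2/3)^{3} = 40/9 ≈ 4.4444.


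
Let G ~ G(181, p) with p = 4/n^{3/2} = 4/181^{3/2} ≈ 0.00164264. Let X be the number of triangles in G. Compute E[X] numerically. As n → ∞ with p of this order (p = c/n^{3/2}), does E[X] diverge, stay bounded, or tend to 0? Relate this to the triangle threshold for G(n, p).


Number of potential triangles: C(181, 3) = 971970.
Each occurs with probability p³ ≈ (0.00164264)³ ≈ 4.43227182e-09.
By linearity: E[X] = C(181, 3)·p³ ≈ 971970 · 4.43227182e-09 ≈ 0.004308.
Since α = 3/2 > 1, p = c/n^{3/2} = o(1/n) is below the triangle threshold p ~ 1/n. Asymptotically E[X] ~ (c³/6)·n^{3(1−α)} = (4³/6)·n^{-1.5} → 0, so by Markov's inequality G has no triangles w.h.p.

E[X] ≈ 0.004308; in regime p = Θ(1/n^{3/2}) E[X] tends to 0 (below the triangle threshold p ~ 1/n).


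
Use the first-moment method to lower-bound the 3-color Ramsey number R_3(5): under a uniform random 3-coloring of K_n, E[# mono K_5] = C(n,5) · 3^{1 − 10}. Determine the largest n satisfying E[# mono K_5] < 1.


We need C(n, 5) · 3^{1 − 10} < 1, i.e. C(n, 5) < 3^{10 − 1} = 19683.
Check values of n near the boundary:
  n = 15: C(15, 5) = 3003; 3003 < 19683? YES
  n = 16: C(16, 5) = 4368; 4368 < 19683? YES
  n = 17: C(17, 5) = 6188; 6188 < 19683? YES
  n = 18: C(18, 5) = 8568; 8568 < 19683? YES
  n = 19: C(19, 5) = 11628; 11628 < 19683? YES
  n = 20: C(20, 5) = 15504; 15504 < 19683? YES
  n = 21: C(21, 5) = 20349; 20349 < 19683? NO
  n = 22: C(22, 5) = 26334; 26334 < 19683? NO
  n = 23: C(23, 5) = 33649; 33649 < 19683? NO
The largest n with C(n, 5) < 19683 is n = 20 (where E[X] = 5168/6561 ≈ 0.7876848). Hence R_3(5) > 20, i.e. R_3(5) ≥ 21.

Largest n = 20; hence R_3(5) > 20.


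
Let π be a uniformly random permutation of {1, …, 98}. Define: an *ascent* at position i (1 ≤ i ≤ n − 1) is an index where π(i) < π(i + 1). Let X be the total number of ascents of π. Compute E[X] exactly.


Write X = Σ X_I over i = 1, …, 97, with X_I the indicator of one ascent.
There are 97 indicators.
For each fixed i, the pair (π(i), π(i+1)) is a uniformly random ordered pair of distinct values from {1, …, 98}; by symmetry P[π(i) < π(i+1)] = 1/2.
By linearity: E[X] = 97 · (1/2) = (98 − 1) · (1/2) = 97/2 ≈ 48.500000.

E[X] = 97/2 = 48.500000.


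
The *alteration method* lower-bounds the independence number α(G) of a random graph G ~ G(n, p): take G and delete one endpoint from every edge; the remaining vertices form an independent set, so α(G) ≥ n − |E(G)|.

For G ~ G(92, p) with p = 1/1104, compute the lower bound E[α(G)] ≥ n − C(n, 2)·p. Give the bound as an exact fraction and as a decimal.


E[|E(G)|] = C(92, 2)·p = 4186 · (1/1104) = 91/24.
E[α(G)] ≥ n − E[|E(G)|] = 92 − 91/24 = 2117/24.
Numerically: ≈ 88.20833.
(This is only a lower bound; the true E[α(G)] may be larger.)

E[α(G)] ≥ 2117/24 ≈ 88.20833.


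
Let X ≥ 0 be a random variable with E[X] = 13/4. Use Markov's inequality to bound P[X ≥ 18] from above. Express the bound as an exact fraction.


μ = E[X] = 13/4, a = 18.
Markov: P[X ≥ 18] ≤ μ/a = (13/4)/18 = 13/72.
Numerically: ≈ 0.1806.
(Since a = 18 > μ = 3.2500, the bound 13/72 is < 1 and informative.)

P[X ≥ 18] ≤ 13/72 ≈ 0.1806.


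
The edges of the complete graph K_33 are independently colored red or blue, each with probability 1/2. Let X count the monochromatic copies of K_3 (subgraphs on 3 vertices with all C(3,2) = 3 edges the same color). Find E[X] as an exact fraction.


Let X = Σ_S X_S over the C(33, 3) = 5456 subsets S of size 3, where X_S = 1 if the K_3 on S is monochromatic.
For a fixed S, the K_3 on S has C(3, 2) = 3 edges. P[all 3 edges red] = (1/2)^3, and likewise for blue, so P[monochromatic] = 2·(1/2)^3 = 2^{1 − 3} = 1/4.
Summing: E[X] = C(33, 3) · 2^{1 − 3} = 5456 · 1/4 = 1364.
Numerically: E[X] ≈ 1364.00000.

E[X] = C(33,3)·2^(1−C(3,2)) = 1364 ≈ 1364.00000.


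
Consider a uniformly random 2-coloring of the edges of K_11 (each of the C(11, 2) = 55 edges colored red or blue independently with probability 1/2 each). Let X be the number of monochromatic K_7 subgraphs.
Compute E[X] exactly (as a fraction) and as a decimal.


Let X = Σ_S X_S over the C(11, 7) = 330 subsets S of size 7, where X_S = 1 if the K_7 on S is monochromatic.
For a fixed S, the K_7 on S has C(7, 2) = 21 edges. P[all 21 edges red] = (1/2)^21, and likewise for blue, so P[monochromatic] = 2·(1/2)^21 = 2^{1 − 21} = 1/1048576.
Summing: E[X] = C(11, 7) · 2^{1 − 21} = 330 · 1/1048576 = 165/524288.
Numerically: E[X] ≈ 0.000315.

E[X] = C(11,7)·2^(1−C(7,2)) = 165/524288 ≈ 0.000315.


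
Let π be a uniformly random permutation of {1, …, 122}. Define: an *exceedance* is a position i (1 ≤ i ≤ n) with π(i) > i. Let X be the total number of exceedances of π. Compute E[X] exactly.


Write X = Σ_{i=1}^{122} X_i, where X_i = 1_{π(i) > i}.
For each fixed i, π(i) is uniform over {1, …, 122} (marginal of a uniform permutation), so P[π(i) > i] = (n − i)/n. Summing: Σ_{i=1}^{122} (n − i)/n = (0 + 1 + … + 121)/122 = 122(122 − 1)/(2·122) = (122 − 1)/2.
Hence E[X] = Σ_{i=1}^{122} (122 − i)/122 = 121/2 ≈ 60.50000.

E[X] = 121/2 = 60.50000.


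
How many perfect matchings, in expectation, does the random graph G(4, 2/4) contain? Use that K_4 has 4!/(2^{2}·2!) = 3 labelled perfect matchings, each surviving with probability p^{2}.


K_4 has 4!/(2^{2}·2!) = 3 labelled perfect matchings.
For each such perfect matching H, let X_H = 1 if all 2 edges of H are present in G. Then P[X_H = 1] = p^{2} = (1/2)^{2} = 1/4.
Summing the indicators: E[X] = Σ_H E[X_H] = 3 · p^{2} = 3 · 1/4 = 3/4.
Numerically: E[X] ≈ 0.75.

E[X] = 3 · (1/2)^{2} = 3/4 ≈ 0.75.


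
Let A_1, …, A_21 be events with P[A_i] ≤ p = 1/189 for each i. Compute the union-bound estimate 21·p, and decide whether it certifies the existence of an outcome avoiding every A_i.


Union bound: P[∪_{i=1}^{21} A_i] ≤ Σ_i P[A_i] ≤ 21·p = 21·(1/189) = 1/9.
Numerically: 1/9 ≈ 0.1111111.
Is 1/9 < 1? YES.
Since P[∪ A_i] ≤ 1/9 < 1, the complement has P[∩ A_i^c] ≥ 1 − 1/9 = 8/9 > 0, so some outcome avoids every A_i.

21·p = 1/9 ≈ 0.1111111; existence CERTIFIED by the union bound.


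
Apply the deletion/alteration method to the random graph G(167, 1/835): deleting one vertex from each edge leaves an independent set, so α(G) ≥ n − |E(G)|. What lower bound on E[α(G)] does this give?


E[|E(G)|] = C(167, 2)·p = 13861 · (1/835) = 83/5.
E[α(G)] ≥ n − E[|E(G)|] = 167 − 83/5 = 752/5.
Numerically: ≈ 150.4000.
(This is only a lower bound; the true E[α(G)] may be larger.)

E[α(G)] ≥ 752/5 ≈ 150.4000.


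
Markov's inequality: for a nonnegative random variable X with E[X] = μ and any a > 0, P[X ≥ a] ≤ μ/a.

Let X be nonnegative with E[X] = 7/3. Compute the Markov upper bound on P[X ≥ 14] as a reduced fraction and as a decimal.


μ = E[X] = 7/3, a = 14.
Markov: P[X ≥ 14] ≤ μ/a = (7/3)/14 = 1/6.
Numerically: ≈ 0.167.
(Since a = 14 > μ = 2.333, the bound 1/6 is < 1 and informative.)

P[X ≥ 14] ≤ 1/6 ≈ 0.167.


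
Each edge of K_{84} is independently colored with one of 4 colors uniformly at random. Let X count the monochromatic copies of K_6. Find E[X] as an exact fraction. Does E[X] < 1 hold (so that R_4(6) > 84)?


E[X] = C(84, 6) · 4^{1 − 15} = 406481544 · 4^{−14} = 406481544/268435456.
As a reduced fraction: E[X] = 50810193/33554432 ≈ 1.514.
Is E[X] < 1? NO.
Since E[X] ≥ 1, the first-moment bound is inconclusive at n = 84; it does NOT by itself certify R_4(6) > 84.

E[X] = 50810193/33554432 ≈ 1.514; E[X] ≥ 1; first-moment method inconclusive here.


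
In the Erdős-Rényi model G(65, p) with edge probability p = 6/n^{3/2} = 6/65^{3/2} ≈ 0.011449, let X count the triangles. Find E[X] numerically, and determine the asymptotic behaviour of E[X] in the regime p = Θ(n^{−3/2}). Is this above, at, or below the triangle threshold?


Number of potential triangles: C(65, 3) = 43680.
Each occurs with probability p³ ≈ (0.011449)³ ≈ 1.5008720e-06.
By linearity: E[X] = C(65, 3)·p³ ≈ 43680 · 1.5008720e-06 ≈ 0.06556.
Since α = 3/2 > 1, p = c/n^{3/2} = o(1/n) is below the triangle threshold p ~ 1/n. Asymptotically E[X] ~ (c³/6)·n^{3(1−α)} = (6³/6)·n^{-1.5} → 0, so by Markov's inequality G has no triangles w.h.p.

E[X] ≈ 0.06556; in regime p = Θ(1/n^{3/2}) E[X] tends to 0 (below the triangle threshold p ~ 1/n).


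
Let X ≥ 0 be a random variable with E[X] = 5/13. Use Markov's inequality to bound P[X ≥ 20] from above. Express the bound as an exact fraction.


μ = E[X] = 5/13, a = 20.
Markov: P[X ≥ 20] ≤ μ/a = (5/13)/20 = 1/52.
Numerically: ≈ 0.0192.
(Since a = 20 > μ = 0.3846, the bound 1/52 is < 1 and informative.)

P[X ≥ 20] ≤ 1/52 ≈ 0.0192.


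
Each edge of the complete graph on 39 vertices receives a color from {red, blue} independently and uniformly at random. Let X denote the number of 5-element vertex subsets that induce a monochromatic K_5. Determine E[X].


Let X = Σ_S X_S over the C(39, 5) = 575757 subsets S of size 5, where X_S = 1 if the K_5 on S is monochromatic.
For a fixed S, the K_5 on S has C(5, 2) = 10 edges. P[all 10 edges red] = (1/2)^10, and likewise for blue, so P[monochromatic] = 2·(1/2)^10 = 2^{1 − 10} = 1/512.
By linearity: E[X] = C(39, 5) · 2^{1 − 10} = 575757 · 1/512 = 575757/512.
Numerically: E[X] ≈ 1124.52539.

E[X] = C(39,5)·2^(1−C(5,2)) = 575757/512 ≈ 1124.52539.


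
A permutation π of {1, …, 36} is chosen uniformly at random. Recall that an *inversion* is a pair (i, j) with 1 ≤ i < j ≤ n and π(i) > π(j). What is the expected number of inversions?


Write X = Σ X_I over the C(36, 2) = 630 pairs i < j, with X_I the indicator of one inversion.
There are 630 indicators.
For each fixed pair i < j, the values π(i) and π(j) are two distinct elements of {1, …, 36} in uniformly random order; by symmetry P[π(i) > π(j)] = 1/2.
By linearity: E[X] = 630 · (1/2) = C(36, 2) · (1/2) = 630/2 = 315 ≈ 315.000000.

E[X] = 315 = 315.000000.


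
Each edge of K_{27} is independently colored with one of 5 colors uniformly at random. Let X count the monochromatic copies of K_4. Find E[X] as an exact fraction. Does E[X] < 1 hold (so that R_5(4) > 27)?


E[X] = C(27, 4) · 5^{1 − 6} = 17550 · 5^{−5} = 17550/3125.
As a reduced fraction: E[X] = 702/125 ≈ 5.61600.
Is E[X] < 1? NO.
Since E[X] ≥ 1, the first-moment bound is inconclusive at n = 27; it does NOT by itself certify R_5(4) > 27.

E[X] = 702/125 ≈ 5.61600; E[X] ≥ 1; first-moment method inconclusive here.


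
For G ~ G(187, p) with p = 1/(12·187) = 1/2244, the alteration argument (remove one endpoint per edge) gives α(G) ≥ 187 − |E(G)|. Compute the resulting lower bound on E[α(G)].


E[|E(G)|] = C(187, 2)·p = 17391 · (1/2244) = 31/4.
E[α(G)] ≥ n − E[|E(G)|] = 187 − 31/4 = 717/4.
Numerically: ≈ 179.2500.
(This is only a lower bound; the true E[α(G)] may be larger.)

E[α(G)] ≥ 717/4 ≈ 179.2500.


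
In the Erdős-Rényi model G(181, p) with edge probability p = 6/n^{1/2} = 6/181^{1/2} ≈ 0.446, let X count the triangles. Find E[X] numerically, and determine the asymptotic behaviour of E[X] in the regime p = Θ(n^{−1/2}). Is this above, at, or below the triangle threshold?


Number of potential triangles: C(181, 3) = 971970.
Each occurs with probability p³ ≈ (0.446)³ ≈ 8.87025e-02.
By linearity: E[X] = C(181, 3)·p³ ≈ 971970 · 8.87025e-02 ≈ 86216.175.
Since α = 1/2 < 1, p = c/n^{1/2} ≫ 1/n is above the triangle threshold p ~ 1/n. Asymptotically E[X] ~ (c³/6)·n^{3(1−α)} = (6³/6)·n^{1.5} → ∞; triangles are abundant w.h.p.

E[X] ≈ 86216.175; in regime p = Θ(1/n^{1/2}) E[X] diverges (above the triangle threshold p ~ 1/n).


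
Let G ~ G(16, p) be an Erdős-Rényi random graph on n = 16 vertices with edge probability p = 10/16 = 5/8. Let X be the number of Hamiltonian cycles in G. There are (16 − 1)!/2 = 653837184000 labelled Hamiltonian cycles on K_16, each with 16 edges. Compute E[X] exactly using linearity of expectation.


K_16 has (16 − 1)!/2 = 653837184000 labelled Hamiltonian cycles.
For each such Hamiltonian cycle H, let X_H = 1 if all 16 edges of H are present in G. Then P[X_H = 1] = p^{16} = (5/8)^{16} = 152587890625/281474976710656.
By linearity of expectation: E[X] = Σ_H E[X_H] = 653837184000 · p^{16} = 653837184000 · 152587890625/281474976710656 = 97429332733154296875/274877906944.
Numerically: E[X] ≈ 3.54e+08.

E[X] = 653837184000 · (5/8)^{16} = 97429332733154296875/274877906944 ≈ 3.54e+08.


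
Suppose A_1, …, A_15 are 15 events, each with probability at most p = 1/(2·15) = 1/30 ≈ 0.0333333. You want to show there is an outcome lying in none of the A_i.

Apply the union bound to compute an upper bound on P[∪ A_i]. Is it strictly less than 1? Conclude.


Union bound: P[∪_{i=1}^{15} A_i] ≤ Σ_i P[A_i] ≤ 15·p = 15·(1/30) = 1/2.
Numerically: 1/2 ≈ 0.5000000.
Is 1/2 < 1? YES.
Since P[∪ A_i] ≤ 1/2 < 1, the complement has P[∩ A_i^c] ≥ 1 − 1/2 = 1/2 > 0, so some outcome avoids every A_i.

15·p = 1/2 ≈ 0.5000000; existence CERTIFIED by the union bound.


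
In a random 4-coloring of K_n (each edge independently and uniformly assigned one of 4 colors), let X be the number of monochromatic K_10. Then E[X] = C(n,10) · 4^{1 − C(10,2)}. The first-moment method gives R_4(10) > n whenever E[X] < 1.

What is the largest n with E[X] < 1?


We need C(n, 10) · 4^{1 − 45} < 1, i.e. C(n, 10) < 4^{45 − 1} = 309485009821345068724781056.
Check values of n near the boundary:
  n = 2022: C(2022, 10) = 307870445231474093395937796; 307870445231474093395937796 < 309485009821345068724781056? YES
  n = 2023: C(2023, 10) = 309399856285778485315440716; 309399856285778485315440716 < 309485009821345068724781056? YES
  n = 2024: C(2024, 10) = 310936101848269937576192656; 310936101848269937576192656 < 309485009821345068724781056? NO
  n = 2025: C(2025, 10) = 312479209053472269772600560; 312479209053472269772600560 < 309485009821345068724781056? NO
  n = 2026: C(2026, 10) = 314029205130126398094885285; 314029205130126398094885285 < 309485009821345068724781056? NO
The largest n with C(n, 10) < 309485009821345068724781056 is n = 2023 (where E[X] = 77349964071444621328860179/77371252455336267181195264 ≈ 0.999725). Hence R_4(10) > 2023, i.e. R_4(10) ≥ 2024.

Largest n = 2023; hence R_4(10) > 2023.


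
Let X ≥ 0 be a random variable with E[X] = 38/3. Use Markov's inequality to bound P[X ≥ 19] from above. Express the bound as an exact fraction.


μ = E[X] = 38/3, a = 19.
Markov: P[X ≥ 19] ≤ μ/a = (38/3)/19 = 2/3.
Numerically: ≈ 0.666667.
(Since a = 19 > μ = 12.666667, the bound 2/3 is < 1 and informative.)

P[X ≥ 19] ≤ 2/3 ≈ 0.666667.


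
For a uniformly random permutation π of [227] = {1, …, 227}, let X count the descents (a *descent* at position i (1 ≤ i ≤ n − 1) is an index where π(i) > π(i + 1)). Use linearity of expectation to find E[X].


Write X = Σ X_I over i = 1, …, 226, with X_I the indicator of one descent.
There are 226 indicators.
For each fixed i, the pair (π(i), π(i+1)) is a uniformly random ordered pair of distinct values from {1, …, 227}; by symmetry P[π(i) > π(i+1)] = 1/2.
By linearity: E[X] = 226 · (1/2) = (227 − 1) · (1/2) = 113 ≈ 113.000.

E[X] = 113 = 113.000.
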